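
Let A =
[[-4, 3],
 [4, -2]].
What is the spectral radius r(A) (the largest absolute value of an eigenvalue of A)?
r(A) = (6 + sqrt(52))/2 ≈ 6.6056

The eigenvalues of A are the roots of its characteristic polynomial. With M = A (coefficients from the trace and determinant):
  p(λ) = det(λ I - M) = λ^2 + 6λ - 4.
For λ^2 + 6λ - 4 the discriminant is 52. It is nonnegative but not a perfect square, so the roots are real and irrational: λ = (-6 ± sqrt(52))/2 ≈ 0.6056, -6.6056.
Thus the eigenvalues (to 4 decimals) are 0.6056 (modulus 0.6056); -6.6056 (modulus 6.6056). The spectral radius is the largest modulus: r(A) = (6 + sqrt(52))/2 ≈ 6.6056. (Cross-check: r(A) ≤ ||A||_2 ≈ 6.6814; equality holds whenever A is normal, though it can also hold for some non-normal A.)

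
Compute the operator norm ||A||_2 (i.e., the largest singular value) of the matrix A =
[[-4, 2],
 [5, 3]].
||A||_2 = sqrt((54 + sqrt(980))/2) ≈ 6.5309 (= sqrt(largest eigenvalue of A^T A))

||A||_2 = sigma_max(A) = sqrt(lambda_max(A^T A)). Form the symmetric matrix M = A^T A =
[[41, 7],
 [7, 13]].
Its characteristic polynomial (trace, determinant of M give the coefficients) is
  p(λ) = det(λ I - M) = λ^2 - 54λ + 484.
For λ^2 - 54λ + 484 the discriminant is 980. It is nonnegative but not a perfect square, so the roots are real and irrational: λ = (54 ± sqrt(980))/2 ≈ 42.6525, 11.3475.
So the eigenvalues of A^T A are ≈ 11.3475, 42.6525 (all ≥ 0, as they must be for A^T A). The largest is λ_max = (54 + sqrt(980))/2 ≈ 42.6525, hence ||A||_2 = sqrt(λ_max) = sqrt((54 + sqrt(980))/2) ≈ 6.5309.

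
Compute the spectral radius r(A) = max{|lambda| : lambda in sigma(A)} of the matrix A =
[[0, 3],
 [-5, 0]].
r(A) = sqrt(15) ≈ 3.873

The eigenvalues of A are the roots of its characteristic polynomial. With M = A (coefficients from the trace and determinant):
  p(λ) = det(λ I - M) = λ^2 + 15.
For λ^2 + 15 the discriminant is -60. It is negative, so the roots are the complex-conjugate pair λ = 0 ± (sqrt(60)/2) i ≈ 0 ± 3.873i. For a conjugate pair the product of the roots equals the constant term, so |λ|^2 = 15 and |λ| = sqrt(15) ≈ 3.873.
Thus the eigenvalues (to 4 decimals) are 0 ± 3.873i (modulus 3.873). The spectral radius is the largest modulus: r(A) = sqrt(15) ≈ 3.873. (Cross-check: r(A) ≤ ||A||_2 ≈ 5; equality holds whenever A is normal, though it can also hold for some non-normal A.)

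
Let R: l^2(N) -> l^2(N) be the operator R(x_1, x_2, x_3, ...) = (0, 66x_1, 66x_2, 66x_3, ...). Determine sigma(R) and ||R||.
sigma(R) = closed disk {z in C : |z| ≤ 66}; ||R|| = 66

Note R = 66·U where U is the unit right shift (U x)_k = x_{k-1} (with x_0 := 0); so ||R|| = 66||U|| and sigma(R) = 66·sigma(U). ||R x||^2 = sum_{k≥1} |66x_k|^2 = 4356||x||^2, so ||R|| = 66 and sigma(R) ⊂ {|z| ≤ 66}. For any |lambda| < 66, the equation (R - lambda I) x = 0 forces x_1 = 0, then 66x_k = lambda x_{k+1} ⇒ x = 0, so R has no eigenvalues. But (R - lambda I) is not surjective for |lambda| < 66: solving (R - lambda I) x = e_1 would require x_n proportional to (lambda/66)^(-n), which is not in l^2. So every |lambda| < 66 lies in the residual spectrum. The boundary |lambda| = 66 is in the approximate point spectrum (the spectrum is closed). Hence sigma(R) is the closed disk of radius 66.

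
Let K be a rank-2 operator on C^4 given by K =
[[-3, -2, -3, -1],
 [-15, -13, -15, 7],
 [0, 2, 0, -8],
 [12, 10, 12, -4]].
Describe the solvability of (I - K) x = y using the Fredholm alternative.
(I - K) is invertible (det(I - K) = 162 ≠ 0), so for every y in C^4 the equation (I - K) x = y has a unique solution.

K has rank 2 and factors as K = U V^T = u1 v1^T + u2 v2^T with u1 = (1, 2, 2, -2), v1 = (-3, -2, -3, -1), u2 = (0, 3, -2, -2), v2 = (-3, -3, -3, 3) (multiplying out reproduces the displayed K). The nonzero eigenvalues of U V^T coincide with those of the 2 x 2 matrix G = V^T U = [[v1·u1, v1·u2], [v2·u1, v2·u2]] = [[-11, 2], [-21, -9]], and by the Sylvester determinant identity det(I_4 - U V^T) = det(I_2 - V^T U) = det([[12, -2], [21, 10]]) = (12)(10) - (-2)(21) = 162. (Direct check: I - K =
[[4, 2, 3, 1],
 [15, 14, 15, -7],
 [0, -2, 1, 8],
 [-12, -10, -12, 5]]
has determinant 162.) The finite-dimensional Fredholm alternative says: either (I - K) is invertible, or ker(I - K) ≠ {0} and then range(I - K) = ker((I - K)^*)^⊥, with dim ker(I - K) = dim ker((I - K)^*). Since det(I - K) ≠ 0, 1 is not an eigenvalue of K and ker(I - K) = {0}, so we are in the first case: for every y there is a unique x = (I - K)^(-1) y. (Explicitly, by the Woodbury identity, (I - U V^T)^(-1) = I + U (I_2 - G)^(-1) V^T.)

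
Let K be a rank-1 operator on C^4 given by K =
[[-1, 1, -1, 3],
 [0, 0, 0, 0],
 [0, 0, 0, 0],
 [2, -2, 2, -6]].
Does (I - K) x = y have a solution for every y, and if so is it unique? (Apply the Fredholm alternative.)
(I - K) is invertible (det(I - K) = 8 ≠ 0), so for every y in C^4 the equation (I - K) x = y has a unique solution.

K has rank 1, so it is an outer product K = u v^T: every row of K is a multiple of one row vector. Reading off the entries, u = (1, 0, 0, -2) and v = (-1, 1, -1, 3) (row i of K equals u_i·v^T). A rank-one matrix u v^T satisfies K u = u (v·u) and kills the (3)-dimensional subspace v^⊥, so its characteristic polynomial is lambda^3 (lambda - v·u) with v·u = tr K = -7. Hence the eigenvalues of I - K are 1 (multiplicity 3) and 1 - (-7) = 8, so det(I - K) = 8. (Direct check: I - K =
[[2, -1, 1, -3],
 [0, 1, 0, 0],
 [0, 0, 1, 0],
 [-2, 2, -2, 7]]
has determinant 8.) The finite-dimensional Fredholm alternative says: either (I - K) is invertible, or ker(I - K) ≠ {0} and then range(I - K) = ker((I - K)^*)^⊥, with dim ker(I - K) = dim ker((I - K)^*). Since det(I - K) ≠ 0, 1 is not an eigenvalue of K and ker(I - K) = {0}, so we are in the first case: for every y there is a unique x = (I - K)^(-1) y. Explicitly, by the Sherman–Morrison formula, (I - u v^T)^(-1) = I + u v^T/(1 - v·u), i.e. (I - K)^(-1) = I + K/(8).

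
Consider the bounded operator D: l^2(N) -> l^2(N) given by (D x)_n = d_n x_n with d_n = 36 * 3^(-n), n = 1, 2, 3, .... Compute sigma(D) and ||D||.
sigma(D) = {36 * 3^(-n) : n ≥ 1} ∪ {0}; ||D|| = 12

A bounded diagonal operator on l^2 with diagonal entries d_n has spectrum equal to the closure of {d_n : n ≥ 1}: every d_n is an eigenvalue (with eigenvector e_n), so {d_n} ⊂ sigma(D); the spectrum is closed, so its closure is too; and for lambda not in the closure, (D - lambda I) has bounded inverse (the diagonal entries 1/(d_n - lambda) are bounded). For our sequence d_n = 36 * 3^(-n), n = 1, 2, 3, ...:
  - {d_n} = {36 * 3^(-n) : n ≥ 1}; the only limit point is 0
  - closure = {36 * 3^(-n) : n ≥ 1} ∪ {0}
For the norm: a diagonal operator has ||D|| = sup_n |d_n|. Here d_n = 36 * 3^(-n) is positive and decreasing, so sup_n |d_n| = d_1 = 36/3 = 12. So ||D|| = 12.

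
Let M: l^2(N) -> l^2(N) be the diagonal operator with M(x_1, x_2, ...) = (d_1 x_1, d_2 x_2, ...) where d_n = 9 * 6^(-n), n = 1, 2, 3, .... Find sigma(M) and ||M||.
sigma(M) = {9 * 6^(-n) : n ≥ 1} ∪ {0}; ||M|| = 3/2

A bounded diagonal operator on l^2 with diagonal entries d_n has spectrum equal to the closure of {d_n : n ≥ 1}: every d_n is an eigenvalue (with eigenvector e_n), so {d_n} ⊂ sigma(M); the spectrum is closed, so its closure is too; and for lambda not in the closure, (M - lambda I) has bounded inverse (the diagonal entries 1/(d_n - lambda) are bounded). For our sequence d_n = 9 * 6^(-n), n = 1, 2, 3, ...:
  - {d_n} = {9 * 6^(-n) : n ≥ 1}; the only limit point is 0
  - closure = {9 * 6^(-n) : n ≥ 1} ∪ {0}
For the norm: a diagonal operator has ||M|| = sup_n |d_n|. Here d_n = 9 * 6^(-n) is positive and decreasing, so sup_n |d_n| = d_1 = 9/6 = 3/2. So ||M|| = 3/2.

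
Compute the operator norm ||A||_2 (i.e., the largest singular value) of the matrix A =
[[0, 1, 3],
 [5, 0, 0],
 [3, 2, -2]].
||A||_2 ≈ 6.0621 (= sqrt(largest eigenvalue of A^T A))

||A||_2 = sigma_max(A) = sqrt(lambda_max(A^T A)). Form the symmetric matrix M = A^T A =
[[34, 6, -6],
 [6, 5, -1],
 [-6, -1, 13]].
Its characteristic polynomial (trace, sum of principal 2x2 minors, determinant of M give the coefficients) is
  p(λ) = det(λ I - M) = λ^3 - 52λ^2 + 604λ - 1600.
No integer candidate from the rational root theorem (±divisors of 1600) is a root, so the roots are irrational. The cubic discriminant is Δ = 40606208 > 0, so there are three distinct real roots. p(3) = -229 and p(4) = 48 have opposite signs, so a root lies in (3, 4); Newton's method refines it to λ ≈ 3.8032. p(11) = 83 and p(12) = -112 have opposite signs, so a root lies in (11, 12); Newton's method refines it to λ ≈ 11.4479. p(36) = -592 and p(37) = 213 have opposite signs, so a root lies in (36, 37); Newton's method refines it to λ ≈ 36.7489. Check (Vieta): the three roots sum to 52, matching tr M = 52.
So the eigenvalues of A^T A are ≈ 3.8032, 11.4479, 36.7489 (all ≥ 0, as they must be for A^T A). The largest is λ_max ≈ 36.7489, hence ||A||_2 = sqrt(λ_max) ≈ 6.0621.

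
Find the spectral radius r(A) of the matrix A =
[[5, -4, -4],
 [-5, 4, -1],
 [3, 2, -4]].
r(A) ≈ 8.8753

The eigenvalues of A are the roots of its characteristic polynomial. With M = A (coefficients from the trace, the sum of principal 2x2 minors, and det A):
  p(λ) = det(λ I - M) = λ^3 - 5λ^2 - 22λ - 110.
No integer candidate from the rational root theorem (±divisors of 110) is a root, so the roots are irrational. The cubic discriminant is Δ = -544808 < 0, so there is one real root and a complex-conjugate pair. p(8) = -94 and p(9) = 16 have opposite signs, so a root lies in (8, 9); Newton's method refines it to λ ≈ 8.8753. Dividing out (λ - (8.8753)) leaves approximately λ^2 + 3.8753λ + 12.394. For λ^2 + 3.8753λ + 12.394 the discriminant is -34.5583. It is negative, so the remaining roots are the complex-conjugate pair λ ≈ -1.9376 ± 2.9393i. Their product equals the constant term, so |λ|^2 ≈ 12.394 and |λ| ≈ 3.5205.
Thus the eigenvalues (to 4 decimals) are 8.8753 (modulus 8.8753); -1.9376 ± 2.9393i (modulus 3.5205). The spectral radius is the largest modulus: r(A) ≈ 8.8753. (Cross-check: r(A) ≤ ||A||_2 ≈ 9.6671; equality holds whenever A is normal, though it can also hold for some non-normal A.)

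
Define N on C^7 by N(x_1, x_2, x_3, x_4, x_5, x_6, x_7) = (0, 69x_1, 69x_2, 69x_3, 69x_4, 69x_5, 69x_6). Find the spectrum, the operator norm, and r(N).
sigma(N) = {0}; ||N|| = 69; r(N) = 0. (N is nilpotent with N^7 = 0.)

On C^7, N is a strictly lower-triangular matrix with 69 on the subdiagonal and zeros elsewhere, so its characteristic polynomial is lambda^7 and every eigenvalue is 0: sigma(N) = {0}. For the operator norm, N e_i = 69e_{i+1} for i = 1, ..., 6 and N e_7 = 0, so the singular values of N are 69 (with multiplicity 6) and 0; hence ||N|| = 69. The spectral radius r(N) = max|lambda| = 0. Note ||N|| > r(N) — characteristic of non-normal nilpotent operators. Indeed N^7 = 0.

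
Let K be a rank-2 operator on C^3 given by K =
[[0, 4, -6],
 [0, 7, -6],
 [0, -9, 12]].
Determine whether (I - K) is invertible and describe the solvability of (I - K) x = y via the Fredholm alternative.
(I - K) is invertible (det(I - K) = 12 ≠ 0), so for every y in C^3 the equation (I - K) x = y has a unique solution.

K has rank 2 and factors as K = U V^T = u1 v1^T + u2 v2^T with u1 = (0, -3, 1), v1 = (0, -3, 3), u2 = (-2, 1, 3), v2 = (0, -2, 3) (multiplying out reproduces the displayed K). The nonzero eigenvalues of U V^T coincide with those of the 2 x 2 matrix G = V^T U = [[v1·u1, v1·u2], [v2·u1, v2·u2]] = [[12, 6], [9, 7]], and by the Sylvester determinant identity det(I_3 - U V^T) = det(I_2 - V^T U) = det([[-11, -6], [-9, -6]]) = (-11)(-6) - (-6)(-9) = 12. (Direct check: I - K =
[[1, -4, 6],
 [0, -6, 6],
 [0, 9, -11]]
has determinant 12.) The finite-dimensional Fredholm alternative says: either (I - K) is invertible, or ker(I - K) ≠ {0} and then range(I - K) = ker((I - K)^*)^⊥, with dim ker(I - K) = dim ker((I - K)^*). Since det(I - K) ≠ 0, 1 is not an eigenvalue of K and ker(I - K) = {0}, so we are in the first case: for every y there is a unique x = (I - K)^(-1) y. (Explicitly, by the Woodbury identity, (I - U V^T)^(-1) = I + U (I_2 - G)^(-1) V^T.)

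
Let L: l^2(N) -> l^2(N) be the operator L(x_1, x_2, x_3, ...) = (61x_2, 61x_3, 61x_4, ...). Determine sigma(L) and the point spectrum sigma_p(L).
sigma(L) = closed disk {z in C : |z| ≤ 61}; sigma_p(L) = open disk {z in C : |z| < 61}

Note L = 61·V where V is the unit left shift (V x)_k = x_{k+1}; so sigma(L) = 61·sigma(V) and ||L|| = 61||V||. ||L x||^2 = 3721sum_{k≥2} |x_k|^2 ≤ 3721||x||^2, with equality on {x : x_1 = 0}, so ||L|| = 61. For any lambda with |lambda| < 61, set r = lambda/61 (|r| < 1); the vector x = (1, r, r^2, ...) is in l^2 and satisfies L x = 61(r, r^2, ...) = lambda x, so lambda is an eigenvalue. On the boundary |lambda| = 61 the geometric series diverges, so no l^2 eigenvector exists, but these lambda lie in the approximate point spectrum. Hence sigma(L) is the closed disk of radius 61 and sigma_p(L) is the open disk.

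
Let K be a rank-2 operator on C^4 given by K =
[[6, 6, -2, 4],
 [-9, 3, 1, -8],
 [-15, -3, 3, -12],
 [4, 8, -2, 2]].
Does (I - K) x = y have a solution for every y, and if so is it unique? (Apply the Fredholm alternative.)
(I - K) is invertible (det(I - K) = 107 ≠ 0), so for every y in C^4 the equation (I - K) x = y has a unique solution.

K has rank 2 and factors as K = U V^T = u1 v1^T + u2 v2^T with u1 = (0, 3, 3, 1), v1 = (-2, 2, 0, -2), u2 = (-2, 1, 3, -2), v2 = (-3, -3, 1, -2) (multiplying out reproduces the displayed K). The nonzero eigenvalues of U V^T coincide with those of the 2 x 2 matrix G = V^T U = [[v1·u1, v1·u2], [v2·u1, v2·u2]] = [[4, 10], [-8, 10]], and by the Sylvester determinant identity det(I_4 - U V^T) = det(I_2 - V^T U) = det([[-3, -10], [8, -9]]) = (-3)(-9) - (-10)(8) = 107. (Direct check: I - K =
[[-5, -6, 2, -4],
 [9, -2, -1, 8],
 [15, 3, -2, 12],
 [-4, -8, 2, -1]]
has determinant 107.) The finite-dimensional Fredholm alternative says: either (I - K) is invertible, or ker(I - K) ≠ {0} and then range(I - K) = ker((I - K)^*)^⊥, with dim ker(I - K) = dim ker((I - K)^*). Since det(I - K) ≠ 0, 1 is not an eigenvalue of K and ker(I - K) = {0}, so we are in the first case: for every y there is a unique x = (I - K)^(-1) y. (Explicitly, by the Woodbury identity, (I - U V^T)^(-1) = I + U (I_2 - G)^(-1) V^T.)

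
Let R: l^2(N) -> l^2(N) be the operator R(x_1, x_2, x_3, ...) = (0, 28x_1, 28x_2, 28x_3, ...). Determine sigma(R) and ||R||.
sigma(R) = closed disk {z in C : |z| ≤ 28}; ||R|| = 28

Note R = 28·U where U is the unit right shift (U x)_k = x_{k-1} (with x_0 := 0); so ||R|| = 28||U|| and sigma(R) = 28·sigma(U). ||R x||^2 = sum_{k≥1} |28x_k|^2 = 784||x||^2, so ||R|| = 28 and sigma(R) ⊂ {|z| ≤ 28}. For any |lambda| < 28, the equation (R - lambda I) x = 0 forces x_1 = 0, then 28x_k = lambda x_{k+1} ⇒ x = 0, so R has no eigenvalues. But (R - lambda I) is not surjective for |lambda| < 28: solving (R - lambda I) x = e_1 would require x_n proportional to (lambda/28)^(-n), which is not in l^2. So every |lambda| < 28 lies in the residual spectrum. The boundary |lambda| = 28 is in the approximate point spectrum (the spectrum is closed). Hence sigma(R) is the closed disk of radius 28.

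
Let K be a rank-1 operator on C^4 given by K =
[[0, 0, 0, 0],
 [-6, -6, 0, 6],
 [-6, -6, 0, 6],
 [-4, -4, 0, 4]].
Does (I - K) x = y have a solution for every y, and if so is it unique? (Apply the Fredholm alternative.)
(I - K) is invertible (det(I - K) = 3 ≠ 0), so for every y in C^4 the equation (I - K) x = y has a unique solution.

K has rank 1, so it is an outer product K = u v^T: every row of K is a multiple of one row vector. Reading off the entries, u = (0, 3, 3, 2) and v = (-2, -2, 0, 2) (row i of K equals u_i·v^T). A rank-one matrix u v^T satisfies K u = u (v·u) and kills the (3)-dimensional subspace v^⊥, so its characteristic polynomial is lambda^3 (lambda - v·u) with v·u = tr K = -2. Hence the eigenvalues of I - K are 1 (multiplicity 3) and 1 - (-2) = 3, so det(I - K) = 3. (Direct check: I - K =
[[1, 0, 0, 0],
 [6, 7, 0, -6],
 [6, 6, 1, -6],
 [4, 4, 0, -3]]
has determinant 3.) The finite-dimensional Fredholm alternative says: either (I - K) is invertible, or ker(I - K) ≠ {0} and then range(I - K) = ker((I - K)^*)^⊥, with dim ker(I - K) = dim ker((I - K)^*). Since det(I - K) ≠ 0, 1 is not an eigenvalue of K and ker(I - K) = {0}, so we are in the first case: for every y there is a unique x = (I - K)^(-1) y. Explicitly, by the Sherman–Morrison formula, (I - u v^T)^(-1) = I + u v^T/(1 - v·u), i.e. (I - K)^(-1) = I + K/(3).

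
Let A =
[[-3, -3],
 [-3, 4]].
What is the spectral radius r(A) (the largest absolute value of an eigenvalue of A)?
r(A) = (1 + sqrt(85))/2 ≈ 5.1098

The eigenvalues of A are the roots of its characteristic polynomial. With M = A (coefficients from the trace and determinant):
  p(λ) = det(λ I - M) = λ^2 - λ - 21.
For λ^2 - λ - 21 the discriminant is 85. It is nonnegative but not a perfect square, so the roots are real and irrational: λ = (1 ± sqrt(85))/2 ≈ 5.1098, -4.1098.
Thus the eigenvalues (to 4 decimals) are 5.1098 (modulus 5.1098); -4.1098 (modulus 4.1098). The spectral radius is the largest modulus: r(A) = (1 + sqrt(85))/2 ≈ 5.1098. (Cross-check: r(A) ≤ ||A||_2 ≈ 5.1098; equality holds whenever A is normal, though it can also hold for some non-normal A.)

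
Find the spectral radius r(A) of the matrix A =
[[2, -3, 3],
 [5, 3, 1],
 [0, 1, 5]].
r(A) ≈ 5.742

The eigenvalues of A are the roots of its characteristic polynomial. With M = A (coefficients from the trace, the sum of principal 2x2 minors, and det A):
  p(λ) = det(λ I - M) = λ^3 - 10λ^2 + 45λ - 118.
No integer candidate from the rational root theorem (±divisors of 118) is a root, so the roots are irrational. The cubic discriminant is Δ = -54148 < 0, so there is one real root and a complex-conjugate pair. p(5) = -18 and p(6) = 8 have opposite signs, so a root lies in (5, 6); Newton's method refines it to λ ≈ 5.742. Dividing out (λ - (5.742)) leaves approximately λ^2 - 4.258λ + 20.5505. For λ^2 - 4.258λ + 20.5505 the discriminant is -64.071. It is negative, so the remaining roots are the complex-conjugate pair λ ≈ 2.129 ± 4.0022i. Their product equals the constant term, so |λ|^2 ≈ 20.5505 and |λ| ≈ 4.5333.
Thus the eigenvalues (to 4 decimals) are 5.742 (modulus 5.742); 2.129 ± 4.0022i (modulus 4.5333). The spectral radius is the largest modulus: r(A) ≈ 5.742. (Cross-check: r(A) ≤ ||A||_2 ≈ 6.6601; equality holds whenever A is normal, though it can also hold for some non-normal A.)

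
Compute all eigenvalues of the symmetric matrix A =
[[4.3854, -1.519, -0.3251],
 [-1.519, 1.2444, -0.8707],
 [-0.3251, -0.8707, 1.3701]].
sigma(A) ≈ {0, 2, 5}

A is real symmetric, so its spectrum consists of real eigenvalues. Expanding the characteristic polynomial of the displayed matrix gives
  det(λ I - A) = p(λ) = λ^3 + (-7)λ^2 + (10)λ + (0).
Solving p(λ) = 0 yields eigenvalues ≈ 0, 2, 5. (A is shown rounded to 4 decimals, so these recover the underlying integer eigenvalues to within that precision.)
Verification: the trace of A = 7 equals the sum of eigenvalues 7, and det(A) ≈ -0.0005 matches the eigenvalue product 0.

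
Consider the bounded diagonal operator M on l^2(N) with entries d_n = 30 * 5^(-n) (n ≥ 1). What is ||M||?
||M|| = 6 (attained at n = 1)

For M diagonal, ||M|| = sup_n |d_n|. The sequence d_n = 30 * 5^(-n) is positive and strictly decreasing (ratio 5^(-1) < 1), so the supremum is d_1 = 30/5 = 6. Hence ||M|| = 6.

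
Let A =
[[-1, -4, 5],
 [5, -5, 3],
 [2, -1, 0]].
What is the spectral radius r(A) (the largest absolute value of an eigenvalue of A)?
r(A) ≈ 4.1618

The eigenvalues of A are the roots of its characteristic polynomial. With M = A (coefficients from the trace, the sum of principal 2x2 minors, and det A):
  p(λ) = det(λ I - M) = λ^3 + 6λ^2 + 18λ + 2.
No integer candidate from the rational root theorem (±divisors of 2) is a root, so the roots are irrational. The cubic discriminant is Δ = -9612 < 0, so there is one real root and a complex-conjugate pair. p(-1) = -11 and p(0) = 2 have opposite signs, so a root lies in (-1, 0); Newton's method refines it to λ ≈ -0.1155. Dividing out (λ - (-0.1155)) leaves approximately λ^2 + 5.8845λ + 17.3205. For λ^2 + 5.8845λ + 17.3205 the discriminant is -34.6544. It is negative, so the remaining roots are the complex-conjugate pair λ ≈ -2.9423 ± 2.9434i. Their product equals the constant term, so |λ|^2 ≈ 17.3205 and |λ| ≈ 4.1618.
Thus the eigenvalues (to 4 decimals) are -0.1155 (modulus 0.1155); -2.9423 ± 2.9434i (modulus 4.1618). The spectral radius is the largest modulus: r(A) ≈ 4.1618. (Cross-check: r(A) ≤ ||A||_2 ≈ 9.1599; equality holds whenever A is normal, though it can also hold for some non-normal A.)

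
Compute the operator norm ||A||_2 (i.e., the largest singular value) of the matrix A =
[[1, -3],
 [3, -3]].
||A||_2 = sqrt((28 + sqrt(640))/2) ≈ 5.1623 (= sqrt(largest eigenvalue of A^T A))

||A||_2 = sigma_max(A) = sqrt(lambda_max(A^T A)). Form the symmetric matrix M = A^T A =
[[10, -12],
 [-12, 18]].
Its characteristic polynomial (trace, determinant of M give the coefficients) is
  p(λ) = det(λ I - M) = λ^2 - 28λ + 36.
For λ^2 - 28λ + 36 the discriminant is 640. It is nonnegative but not a perfect square, so the roots are real and irrational: λ = (28 ± sqrt(640))/2 ≈ 26.6491, 1.3509.
So the eigenvalues of A^T A are ≈ 1.3509, 26.6491 (all ≥ 0, as they must be for A^T A). The largest is λ_max = (28 + sqrt(640))/2 ≈ 26.6491, hence ||A||_2 = sqrt(λ_max) = sqrt((28 + sqrt(640))/2) ≈ 5.1623.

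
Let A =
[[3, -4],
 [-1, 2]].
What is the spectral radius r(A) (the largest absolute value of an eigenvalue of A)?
r(A) = (5 + sqrt(17))/2 ≈ 4.5616

The eigenvalues of A are the roots of its characteristic polynomial. With M = A (coefficients from the trace and determinant):
  p(λ) = det(λ I - M) = λ^2 - 5λ + 2.
For λ^2 - 5λ + 2 the discriminant is 17. It is nonnegative but not a perfect square, so the roots are real and irrational: λ = (5 ± sqrt(17))/2 ≈ 4.5616, 0.4384.
Thus the eigenvalues (to 4 decimals) are 4.5616 (modulus 4.5616); 0.4384 (modulus 0.4384). The spectral radius is the largest modulus: r(A) = (5 + sqrt(17))/2 ≈ 4.5616. (Cross-check: r(A) ≤ ||A||_2 ≈ 5.465; equality holds whenever A is normal, though it can also hold for some non-normal A.)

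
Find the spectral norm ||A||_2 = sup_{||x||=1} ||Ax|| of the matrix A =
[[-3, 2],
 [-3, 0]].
||A||_2 = sqrt((22 + sqrt(340))/2) ≈ 4.4966 (= sqrt(largest eigenvalue of A^T A))

||A||_2 = sigma_max(A) = sqrt(lambda_max(A^T A)). Form the symmetric matrix M = A^T A =
[[18, -6],
 [-6, 4]].
Its characteristic polynomial (trace, determinant of M give the coefficients) is
  p(λ) = det(λ I - M) = λ^2 - 22λ + 36.
For λ^2 - 22λ + 36 the discriminant is 340. It is nonnegative but not a perfect square, so the roots are real and irrational: λ = (22 ± sqrt(340))/2 ≈ 20.2195, 1.7805.
So the eigenvalues of A^T A are ≈ 1.7805, 20.2195 (all ≥ 0, as they must be for A^T A). The largest is λ_max = (22 + sqrt(340))/2 ≈ 20.2195, hence ||A||_2 = sqrt(λ_max) = sqrt((22 + sqrt(340))/2) ≈ 4.4966.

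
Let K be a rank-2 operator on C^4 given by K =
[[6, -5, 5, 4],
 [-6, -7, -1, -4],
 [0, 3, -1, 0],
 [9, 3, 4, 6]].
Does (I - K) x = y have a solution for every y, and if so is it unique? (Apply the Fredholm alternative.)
(I - K) is invertible (det(I - K) = -107 ≠ 0), so for every y in C^4 the equation (I - K) x = y has a unique solution.

K has rank 2 and factors as K = U V^T = u1 v1^T + u2 v2^T with u1 = (1, 3, -1, -2), v1 = (-3, -2, -1, -2), u2 = (3, 1, -1, 1), v2 = (3, -1, 2, 2) (multiplying out reproduces the displayed K). The nonzero eigenvalues of U V^T coincide with those of the 2 x 2 matrix G = V^T U = [[v1·u1, v1·u2], [v2·u1, v2·u2]] = [[-4, -12], [-6, 8]], and by the Sylvester determinant identity det(I_4 - U V^T) = det(I_2 - V^T U) = det([[5, 12], [6, -7]]) = (5)(-7) - (12)(6) = -107. (Direct check: I - K =
[[-5, 5, -5, -4],
 [6, 8, 1, 4],
 [0, -3, 2, 0],
 [-9, -3, -4, -5]]
has determinant -107.) The finite-dimensional Fredholm alternative says: either (I - K) is invertible, or ker(I - K) ≠ {0} and then range(I - K) = ker((I - K)^*)^⊥, with dim ker(I - K) = dim ker((I - K)^*). Since det(I - K) ≠ 0, 1 is not an eigenvalue of K and ker(I - K) = {0}, so we are in the first case: for every y there is a unique x = (I - K)^(-1) y. (Explicitly, by the Woodbury identity, (I - U V^T)^(-1) = I + U (I_2 - G)^(-1) V^T.)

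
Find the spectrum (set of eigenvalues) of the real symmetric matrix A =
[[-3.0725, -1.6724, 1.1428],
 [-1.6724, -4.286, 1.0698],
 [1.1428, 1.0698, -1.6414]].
sigma(A) ≈ {-6, -2, -1}

A is real symmetric, so its spectrum consists of real eigenvalues. Expanding the characteristic polynomial of the displayed matrix gives
  det(λ I - A) = p(λ) = λ^3 + (9)λ^2 + (20)λ + (12).
Solving p(λ) = 0 yields eigenvalues ≈ -6, -2, -1. (A is shown rounded to 4 decimals, so these recover the underlying integer eigenvalues to within that precision.)
Verification: the trace of A = -9 equals the sum of eigenvalues -9, and det(A) ≈ -11.9997 matches the eigenvalue product -12.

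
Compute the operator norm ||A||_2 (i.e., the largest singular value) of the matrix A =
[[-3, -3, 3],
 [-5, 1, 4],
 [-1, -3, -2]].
||A||_2 ≈ 7.7254 (= sqrt(largest eigenvalue of A^T A))

||A||_2 = sigma_max(A) = sqrt(lambda_max(A^T A)). Form the symmetric matrix M = A^T A =
[[35, 7, -27],
 [7, 19, 1],
 [-27, 1, 29]].
Its characteristic polynomial (trace, sum of principal 2x2 minors, determinant of M give the coefficients) is
  p(λ) = det(λ I - M) = λ^3 - 83λ^2 + 1452λ - 3600.
No integer candidate from the rational root theorem (±divisors of 3600) is a root, so the roots are irrational. The cubic discriminant is Δ = 1504860624 > 0, so there are three distinct real roots. p(2) = -1020 and p(3) = 36 have opposite signs, so a root lies in (2, 3); Newton's method refines it to λ ≈ 2.9634. p(20) = 240 and p(21) = -450 have opposite signs, so a root lies in (20, 21); Newton's method refines it to λ ≈ 20.355. p(59) = -1476 and p(60) = 720 have opposite signs, so a root lies in (59, 60); Newton's method refines it to λ ≈ 59.6816. Check (Vieta): the three roots sum to 83, matching tr M = 83.
So the eigenvalues of A^T A are ≈ 2.9634, 20.355, 59.6816 (all ≥ 0, as they must be for A^T A). The largest is λ_max ≈ 59.6816, hence ||A||_2 = sqrt(λ_max) ≈ 7.7254.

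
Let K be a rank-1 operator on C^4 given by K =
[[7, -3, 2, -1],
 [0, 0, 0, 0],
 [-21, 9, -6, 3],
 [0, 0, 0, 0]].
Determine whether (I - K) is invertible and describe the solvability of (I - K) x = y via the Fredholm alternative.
(I - K) is singular (det(I - K) = 0, i.e. 1 ∈ sigma(K)). (I - K) x = y is solvable iff y ⊥ ker((I - K)^*) = span{(7, -3, 2, -1)}, i.e. iff 7y_1 - 3y_2 + 2y_3 - y_4 = 0. When solvable, the solutions are x = y + c·(1, 0, -3, 0), c arbitrary (ker(I - K) = span{(1, 0, -3, 0)}, dimension 1).

K has rank 1, so it is an outer product K = u v^T: every row of K is a multiple of one row vector. Reading off the entries, u = (1, 0, -3, 0) and v = (7, -3, 2, -1) (row i of K equals u_i·v^T). A rank-one matrix u v^T satisfies K u = u (v·u) and kills the (3)-dimensional subspace v^⊥, so its characteristic polynomial is lambda^3 (lambda - v·u) with v·u = tr K = 1. Hence the eigenvalues of I - K are 1 (multiplicity 3) and 1 - (1) = 0, so det(I - K) = 0. (Direct check: I - K =
[[-6, 3, -2, 1],
 [0, 1, 0, 0],
 [21, -9, 7, -3],
 [0, 0, 0, 1]]
has determinant 0.) So 1 is an eigenvalue of K and (I - K) is not invertible. The finite-dimensional Fredholm alternative says: either (I - K) is invertible, or ker(I - K) ≠ {0} and then range(I - K) = ker((I - K)^*)^⊥, with dim ker(I - K) = dim ker((I - K)^*). We are in the second case, so we need both kernels. Kernel of I - K: (I - K) u = u - u (v·u) = u - u = 0, so ker(I - K) = span{u} = span{(1, 0, -3, 0)} (it is exactly 1-dimensional because rank(I - K) = 3). Kernel of the adjoint: K is real, so (I - K)^* = I - K^T = I - v u^T, and (I - v u^T) v = v - v (u·v) = 0; hence ker((I - K)^*) = span{v} = span{(7, -3, 2, -1)}. Therefore (I - K) x = y is solvable iff <y, v> = 0, i.e. iff 7y_1 - 3y_2 + 2y_3 - y_4 = 0. When this holds, K y = u (v·y) = 0, so (I - K) y = y and x = y is a particular solution; the full solution set is the line x = y + c·u = y + c·(1, 0, -3, 0), c ∈ C.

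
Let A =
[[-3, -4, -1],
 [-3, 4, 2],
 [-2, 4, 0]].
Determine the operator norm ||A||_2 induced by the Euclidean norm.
||A||_2 ≈ 7.309 (= sqrt(largest eigenvalue of A^T A))

||A||_2 = sigma_max(A) = sqrt(lambda_max(A^T A)). Form the symmetric matrix M = A^T A =
[[22, -8, -3],
 [-8, 48, 12],
 [-3, 12, 5]].
Its characteristic polynomial (trace, sum of principal 2x2 minors, determinant of M give the coefficients) is
  p(λ) = det(λ I - M) = λ^3 - 75λ^2 + 1189λ - 1936.
No integer candidate from the rational root theorem (±divisors of 1936) is a root, so the roots are irrational. The cubic discriminant is Δ = 967895357 > 0, so there are three distinct real roots. p(1) = -821 and p(2) = 150 have opposite signs, so a root lies in (1, 2); Newton's method refines it to λ ≈ 1.8356. p(19) = 439 and p(20) = -156 have opposite signs, so a root lies in (19, 20); Newton's method refines it to λ ≈ 19.743. p(53) = -717 and p(54) = 1034 have opposite signs, so a root lies in (53, 54); Newton's method refines it to λ ≈ 53.4214. Check (Vieta): the three roots sum to 75, matching tr M = 75.
So the eigenvalues of A^T A are ≈ 1.8356, 19.743, 53.4214 (all ≥ 0, as they must be for A^T A). The largest is λ_max ≈ 53.4214, hence ||A||_2 = sqrt(λ_max) ≈ 7.309.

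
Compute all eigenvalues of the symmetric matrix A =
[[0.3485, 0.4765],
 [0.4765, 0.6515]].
sigma(A) ≈ {0, 1}

A is real symmetric, so its spectrum consists of real eigenvalues. Expanding the characteristic polynomial of the displayed matrix gives
  det(λ I - A) = p(λ) = λ^2 + (-1)λ + (0).
Solving p(λ) = 0 yields eigenvalues ≈ 0, 1. (A is shown rounded to 4 decimals, so these recover the underlying integer eigenvalues to within that precision.)
Verification: the trace of A = 1 equals the sum of eigenvalues 1, and det(A) ≈ -0.0000 matches the eigenvalue product 0.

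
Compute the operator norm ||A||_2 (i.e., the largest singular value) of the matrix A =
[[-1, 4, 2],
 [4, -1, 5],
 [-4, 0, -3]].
||A||_2 ≈ 8.1129 (= sqrt(largest eigenvalue of A^T A))

||A||_2 = sigma_max(A) = sqrt(lambda_max(A^T A)). Form the symmetric matrix M = A^T A =
[[33, -8, 30],
 [-8, 17, 3],
 [30, 3, 38]].
Its characteristic polynomial (trace, sum of principal 2x2 minors, determinant of M give the coefficients) is
  p(λ) = det(λ I - M) = λ^3 - 88λ^2 + 1488λ - 1849.
No integer candidate from the rational root theorem (±divisors of 1849) is a root, so the roots are irrational. The cubic discriminant is Δ = 3193349717 > 0, so there are three distinct real roots. p(1) = -448 and p(2) = 783 have opposite signs, so a root lies in (1, 2); Newton's method refines it to λ ≈ 1.3485. p(20) = 711 and p(21) = -148 have opposite signs, so a root lies in (20, 21); Newton's method refines it to λ ≈ 20.832. p(65) = -2304 and p(66) = 527 have opposite signs, so a root lies in (65, 66); Newton's method refines it to λ ≈ 65.8195. Check (Vieta): the three roots sum to 88, matching tr M = 88.
So the eigenvalues of A^T A are ≈ 1.3485, 20.832, 65.8195 (all ≥ 0, as they must be for A^T A). The largest is λ_max ≈ 65.8195, hence ||A||_2 = sqrt(λ_max) ≈ 8.1129.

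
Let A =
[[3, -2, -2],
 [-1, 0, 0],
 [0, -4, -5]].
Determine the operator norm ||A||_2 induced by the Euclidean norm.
||A||_2 ≈ 7.1186 (= sqrt(largest eigenvalue of A^T A))

||A||_2 = sigma_max(A) = sqrt(lambda_max(A^T A)). Form the symmetric matrix M = A^T A =
[[10, -6, -6],
 [-6, 20, 24],
 [-6, 24, 29]].
Its characteristic polynomial (trace, sum of principal 2x2 minors, determinant of M give the coefficients) is
  p(λ) = det(λ I - M) = λ^3 - 59λ^2 + 422λ - 4.
No integer candidate from the rational root theorem (±divisors of 4) is a root, so the roots are irrational. The cubic discriminant is Δ = 317810772 > 0, so there are three distinct real roots. p(0) = -4 and p(1) = 360 have opposite signs, so a root lies in (0, 1); Newton's method refines it to λ ≈ 0.0095. p(8) = 108 and p(9) = -256 have opposite signs, so a root lies in (8, 9); Newton's method refines it to λ ≈ 8.3167. p(50) = -1404 and p(51) = 710 have opposite signs, so a root lies in (50, 51); Newton's method refines it to λ ≈ 50.6738. Check (Vieta): the three roots sum to 59, matching tr M = 59.
So the eigenvalues of A^T A are ≈ 0.0095, 8.3167, 50.6738 (all ≥ 0, as they must be for A^T A). The largest is λ_max ≈ 50.6738, hence ||A||_2 = sqrt(λ_max) ≈ 7.1186.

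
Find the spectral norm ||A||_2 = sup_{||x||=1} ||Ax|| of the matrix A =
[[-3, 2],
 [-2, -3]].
||A||_2 = sqrt(13) ≈ 3.6056 (= sqrt(largest eigenvalue of A^T A))

||A||_2 = sigma_max(A) = sqrt(lambda_max(A^T A)). Form the symmetric matrix M = A^T A =
[[13, 0],
 [0, 13]].
Its characteristic polynomial (trace, determinant of M give the coefficients) is
  p(λ) = det(λ I - M) = λ^2 - 26λ + 169.
For λ^2 - 26λ + 169 the discriminant is 0. It is a perfect square (0^2), so the roots are rational: λ = (26 ± 0)/2 = 13, 13.
So the eigenvalues of A^T A are ≈ 13, 13 (all ≥ 0, as they must be for A^T A). The largest is λ_max = 13, hence ||A||_2 = sqrt(λ_max) = sqrt(13) ≈ 3.6056.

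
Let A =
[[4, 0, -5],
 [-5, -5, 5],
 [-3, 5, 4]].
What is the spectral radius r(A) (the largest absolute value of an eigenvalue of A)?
r(A) ≈ 9.7643

The eigenvalues of A are the roots of its characteristic polynomial. With M = A (coefficients from the trace, the sum of principal 2x2 minors, and det A):
  p(λ) = det(λ I - M) = λ^3 - 3λ^2 - 64λ - 20.
No integer candidate from the rational root theorem (±divisors of 20) is a root, so the roots are irrational. The cubic discriminant is Δ = 1003360 > 0, so there are three distinct real roots. p(-7) = -62 and p(-6) = 40 have opposite signs, so a root lies in (-7, -6); Newton's method refines it to λ ≈ -6.4465. p(-1) = 40 and p(0) = -20 have opposite signs, so a root lies in (-1, 0); Newton's method refines it to λ ≈ -0.3177. p(9) = -110 and p(10) = 40 have opposite signs, so a root lies in (9, 10); Newton's method refines it to λ ≈ 9.7643. Check (Vieta): the three roots sum to 3, matching tr M = 3.
Thus the eigenvalues (to 4 decimals) are -6.4465 (modulus 6.4465); -0.3177 (modulus 0.3177); 9.7643 (modulus 9.7643). The spectral radius is the largest modulus: r(A) ≈ 9.7643. (Cross-check: r(A) ≤ ||A||_2 ≈ 10.8237; equality holds whenever A is normal, though it can also hold for some non-normal A.)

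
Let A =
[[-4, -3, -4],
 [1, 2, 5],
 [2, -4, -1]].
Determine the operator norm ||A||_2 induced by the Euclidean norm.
||A||_2 ≈ 8.3422 (= sqrt(largest eigenvalue of A^T A))

||A||_2 = sigma_max(A) = sqrt(lambda_max(A^T A)). Form the symmetric matrix M = A^T A =
[[21, 6, 19],
 [6, 29, 26],
 [19, 26, 42]].
Its characteristic polynomial (trace, sum of principal 2x2 minors, determinant of M give the coefficients) is
  p(λ) = det(λ I - M) = λ^3 - 92λ^2 + 1636λ - 5329.
No integer candidate from the rational root theorem (±divisors of 5329) is a root, so the roots are irrational. The cubic discriminant is Δ = 2211018469 > 0, so there are three distinct real roots. p(4) = -193 and p(5) = 676 have opposite signs, so a root lies in (4, 5); Newton's method refines it to λ ≈ 4.2072. p(18) = 143 and p(19) = -598 have opposite signs, so a root lies in (18, 19); Newton's method refines it to λ ≈ 18.201. p(69) = -1948 and p(70) = 1391 have opposite signs, so a root lies in (69, 70); Newton's method refines it to λ ≈ 69.5918. Check (Vieta): the three roots sum to 92, matching tr M = 92.
So the eigenvalues of A^T A are ≈ 4.2072, 18.201, 69.5918 (all ≥ 0, as they must be for A^T A). The largest is λ_max ≈ 69.5918, hence ||A||_2 = sqrt(λ_max) ≈ 8.3422.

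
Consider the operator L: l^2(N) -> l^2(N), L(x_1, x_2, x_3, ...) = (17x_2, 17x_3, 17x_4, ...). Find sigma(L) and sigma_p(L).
sigma(L) = closed disk {z in C : |z| ≤ 17}; sigma_p(L) = open disk {z in C : |z| < 17}

Note L = 17·V where V is the unit left shift (V x)_k = x_{k+1}; so sigma(L) = 17·sigma(V) and ||L|| = 17||V||. ||L x||^2 = 289sum_{k≥2} |x_k|^2 ≤ 289||x||^2, with equality on {x : x_1 = 0}, so ||L|| = 17. For any lambda with |lambda| < 17, set r = lambda/17 (|r| < 1); the vector x = (1, r, r^2, ...) is in l^2 and satisfies L x = 17(r, r^2, ...) = lambda x, so lambda is an eigenvalue. On the boundary |lambda| = 17 the geometric series diverges, so no l^2 eigenvector exists, but these lambda lie in the approximate point spectrum. Hence sigma(L) is the closed disk of radius 17 and sigma_p(L) is the open disk.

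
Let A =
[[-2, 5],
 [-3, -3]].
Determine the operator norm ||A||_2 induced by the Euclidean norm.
||A||_2 = sqrt((47 + sqrt(445))/2) ≈ 5.835 (= sqrt(largest eigenvalue of A^T A))

||A||_2 = sigma_max(A) = sqrt(lambda_max(A^T A)). Form the symmetric matrix M = A^T A =
[[13, -1],
 [-1, 34]].
Its characteristic polynomial (trace, determinant of M give the coefficients) is
  p(λ) = det(λ I - M) = λ^2 - 47λ + 441.
For λ^2 - 47λ + 441 the discriminant is 445. It is nonnegative but not a perfect square, so the roots are real and irrational: λ = (47 ± sqrt(445))/2 ≈ 34.0475, 12.9525.
So the eigenvalues of A^T A are ≈ 12.9525, 34.0475 (all ≥ 0, as they must be for A^T A). The largest is λ_max = (47 + sqrt(445))/2 ≈ 34.0475, hence ||A||_2 = sqrt(λ_max) = sqrt((47 + sqrt(445))/2) ≈ 5.835.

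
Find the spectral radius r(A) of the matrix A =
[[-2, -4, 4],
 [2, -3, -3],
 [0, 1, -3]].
r(A) = sqrt(20) ≈ 4.4721

The eigenvalues of A are the roots of its characteristic polynomial. With M = A (coefficients from the trace, the sum of principal 2x2 minors, and det A):
  p(λ) = det(λ I - M) = λ^3 + 8λ^2 + 32λ + 40.
By the rational root theorem any rational root is an integer divisor of 40. Testing λ = -2: p(-2) = -8 + 32 - 64 + 40 = 0, so λ = -2 is a root. Dividing out (λ + 2) leaves p(λ) = (λ + 2)(λ^2 + 6λ + 20). For λ^2 + 6λ + 20 the discriminant is -44. It is negative, so the roots are the complex-conjugate pair λ = -3 ± (sqrt(44)/2) i ≈ -3 ± 3.3166i. For a conjugate pair the product of the roots equals the constant term, so |λ|^2 = 20 and |λ| = sqrt(20) ≈ 4.4721.
Thus the eigenvalues (to 4 decimals) are -3 ± 3.3166i (modulus 4.4721); -2 (modulus 2). The spectral radius is the largest modulus: r(A) = sqrt(20) ≈ 4.4721. (Cross-check: r(A) ≤ ||A||_2 ≈ 6.7294; equality holds whenever A is normal, though it can also hold for some non-normal A.)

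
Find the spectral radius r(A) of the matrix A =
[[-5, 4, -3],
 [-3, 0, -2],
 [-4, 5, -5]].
r(A) ≈ 4.7404

The eigenvalues of A are the roots of its characteristic polynomial. With M = A (coefficients from the trace, the sum of principal 2x2 minors, and det A):
  p(λ) = det(λ I - M) = λ^3 + 10λ^2 + 35λ + 33.
No integer candidate from the rational root theorem (±divisors of 33) is a root, so the roots are irrational. The cubic discriminant is Δ = -2503 < 0, so there is one real root and a complex-conjugate pair. p(-2) = -5 and p(-1) = 7 have opposite signs, so a root lies in (-2, -1); Newton's method refines it to λ ≈ -1.4686. Dividing out (λ - (-1.4686)) leaves approximately λ^2 + 8.5314λ + 22.4711. For λ^2 + 8.5314λ + 22.4711 the discriminant is -17.0989. It is negative, so the remaining roots are the complex-conjugate pair λ ≈ -4.2657 ± 2.0675i. Their product equals the constant term, so |λ|^2 ≈ 22.4711 and |λ| ≈ 4.7404.
Thus the eigenvalues (to 4 decimals) are -1.4686 (modulus 1.4686); -4.2657 ± 2.0675i (modulus 4.7404). The spectral radius is the largest modulus: r(A) ≈ 4.7404. (Cross-check: r(A) ≤ ||A||_2 ≈ 11.0473; equality holds whenever A is normal, though it can also hold for some non-normal A.)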